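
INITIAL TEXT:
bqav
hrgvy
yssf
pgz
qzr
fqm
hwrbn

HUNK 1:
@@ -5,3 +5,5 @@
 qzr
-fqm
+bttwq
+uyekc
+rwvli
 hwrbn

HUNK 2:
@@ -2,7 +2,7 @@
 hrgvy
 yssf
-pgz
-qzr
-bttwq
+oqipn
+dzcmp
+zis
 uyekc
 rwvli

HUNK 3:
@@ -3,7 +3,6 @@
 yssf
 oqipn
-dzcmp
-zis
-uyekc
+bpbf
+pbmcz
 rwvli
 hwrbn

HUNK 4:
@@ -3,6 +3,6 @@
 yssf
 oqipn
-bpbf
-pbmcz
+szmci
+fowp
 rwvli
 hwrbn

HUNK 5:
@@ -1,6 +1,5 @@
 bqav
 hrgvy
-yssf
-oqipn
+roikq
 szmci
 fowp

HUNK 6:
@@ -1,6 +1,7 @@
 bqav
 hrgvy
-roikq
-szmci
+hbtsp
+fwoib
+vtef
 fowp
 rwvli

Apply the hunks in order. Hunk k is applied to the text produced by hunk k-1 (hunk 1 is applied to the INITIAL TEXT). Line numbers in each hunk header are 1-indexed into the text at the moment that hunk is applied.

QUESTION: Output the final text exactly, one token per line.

Answer: bqav
hrgvy
hbtsp
fwoib
vtef
fowp
rwvli
hwrbn

Derivation:
Hunk 1: at line 5 remove [fqm] add [bttwq,uyekc,rwvli] -> 9 lines: bqav hrgvy yssf pgz qzr bttwq uyekc rwvli hwrbn
Hunk 2: at line 2 remove [pgz,qzr,bttwq] add [oqipn,dzcmp,zis] -> 9 lines: bqav hrgvy yssf oqipn dzcmp zis uyekc rwvli hwrbn
Hunk 3: at line 3 remove [dzcmp,zis,uyekc] add [bpbf,pbmcz] -> 8 lines: bqav hrgvy yssf oqipn bpbf pbmcz rwvli hwrbn
Hunk 4: at line 3 remove [bpbf,pbmcz] add [szmci,fowp] -> 8 lines: bqav hrgvy yssf oqipn szmci fowp rwvli hwrbn
Hunk 5: at line 1 remove [yssf,oqipn] add [roikq] -> 7 lines: bqav hrgvy roikq szmci fowp rwvli hwrbn
Hunk 6: at line 1 remove [roikq,szmci] add [hbtsp,fwoib,vtef] -> 8 lines: bqav hrgvy hbtsp fwoib vtef fowp rwvli hwrbn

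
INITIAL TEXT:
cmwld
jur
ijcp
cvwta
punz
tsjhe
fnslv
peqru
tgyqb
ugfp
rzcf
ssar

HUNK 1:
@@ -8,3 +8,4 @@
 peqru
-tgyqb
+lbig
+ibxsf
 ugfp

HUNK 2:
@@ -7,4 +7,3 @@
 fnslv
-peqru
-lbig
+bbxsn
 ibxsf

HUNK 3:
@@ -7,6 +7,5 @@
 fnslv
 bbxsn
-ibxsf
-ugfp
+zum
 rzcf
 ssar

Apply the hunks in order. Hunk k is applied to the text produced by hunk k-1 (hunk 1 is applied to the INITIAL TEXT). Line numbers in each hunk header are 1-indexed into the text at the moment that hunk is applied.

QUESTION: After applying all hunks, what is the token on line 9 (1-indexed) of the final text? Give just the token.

Hunk 1: at line 8 remove [tgyqb] add [lbig,ibxsf] -> 13 lines: cmwld jur ijcp cvwta punz tsjhe fnslv peqru lbig ibxsf ugfp rzcf ssar
Hunk 2: at line 7 remove [peqru,lbig] add [bbxsn] -> 12 lines: cmwld jur ijcp cvwta punz tsjhe fnslv bbxsn ibxsf ugfp rzcf ssar
Hunk 3: at line 7 remove [ibxsf,ugfp] add [zum] -> 11 lines: cmwld jur ijcp cvwta punz tsjhe fnslv bbxsn zum rzcf ssar
Final line 9: zum

Answer: zum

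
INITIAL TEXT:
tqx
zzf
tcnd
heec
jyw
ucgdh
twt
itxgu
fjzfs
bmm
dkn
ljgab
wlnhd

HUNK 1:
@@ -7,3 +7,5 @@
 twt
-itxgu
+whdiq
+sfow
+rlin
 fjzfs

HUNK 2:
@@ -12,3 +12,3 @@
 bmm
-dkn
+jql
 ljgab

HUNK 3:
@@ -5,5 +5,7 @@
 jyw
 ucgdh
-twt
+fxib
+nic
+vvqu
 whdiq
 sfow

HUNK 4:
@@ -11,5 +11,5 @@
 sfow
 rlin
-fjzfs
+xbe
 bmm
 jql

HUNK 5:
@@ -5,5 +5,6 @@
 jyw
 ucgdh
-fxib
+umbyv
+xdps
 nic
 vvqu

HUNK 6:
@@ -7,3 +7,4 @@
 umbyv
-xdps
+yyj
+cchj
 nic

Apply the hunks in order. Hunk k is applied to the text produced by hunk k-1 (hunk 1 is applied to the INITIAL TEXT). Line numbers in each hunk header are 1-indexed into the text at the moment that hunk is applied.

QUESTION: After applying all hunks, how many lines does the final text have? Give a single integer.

Hunk 1: at line 7 remove [itxgu] add [whdiq,sfow,rlin] -> 15 lines: tqx zzf tcnd heec jyw ucgdh twt whdiq sfow rlin fjzfs bmm dkn ljgab wlnhd
Hunk 2: at line 12 remove [dkn] add [jql] -> 15 lines: tqx zzf tcnd heec jyw ucgdh twt whdiq sfow rlin fjzfs bmm jql ljgab wlnhd
Hunk 3: at line 5 remove [twt] add [fxib,nic,vvqu] -> 17 lines: tqx zzf tcnd heec jyw ucgdh fxib nic vvqu whdiq sfow rlin fjzfs bmm jql ljgab wlnhd
Hunk 4: at line 11 remove [fjzfs] add [xbe] -> 17 lines: tqx zzf tcnd heec jyw ucgdh fxib nic vvqu whdiq sfow rlin xbe bmm jql ljgab wlnhd
Hunk 5: at line 5 remove [fxib] add [umbyv,xdps] -> 18 lines: tqx zzf tcnd heec jyw ucgdh umbyv xdps nic vvqu whdiq sfow rlin xbe bmm jql ljgab wlnhd
Hunk 6: at line 7 remove [xdps] add [yyj,cchj] -> 19 lines: tqx zzf tcnd heec jyw ucgdh umbyv yyj cchj nic vvqu whdiq sfow rlin xbe bmm jql ljgab wlnhd
Final line count: 19

Answer: 19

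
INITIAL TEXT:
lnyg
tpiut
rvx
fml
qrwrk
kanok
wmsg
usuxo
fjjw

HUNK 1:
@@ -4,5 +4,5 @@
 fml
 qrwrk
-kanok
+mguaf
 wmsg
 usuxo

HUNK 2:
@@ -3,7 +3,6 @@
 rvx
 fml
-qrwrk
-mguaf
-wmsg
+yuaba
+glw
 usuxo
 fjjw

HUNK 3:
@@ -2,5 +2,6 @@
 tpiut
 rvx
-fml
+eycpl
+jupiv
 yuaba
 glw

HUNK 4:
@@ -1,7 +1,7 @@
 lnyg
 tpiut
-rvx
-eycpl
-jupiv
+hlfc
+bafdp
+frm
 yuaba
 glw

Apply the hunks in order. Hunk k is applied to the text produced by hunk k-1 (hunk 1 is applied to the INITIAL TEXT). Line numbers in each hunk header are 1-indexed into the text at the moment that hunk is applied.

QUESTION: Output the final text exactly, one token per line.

Answer: lnyg
tpiut
hlfc
bafdp
frm
yuaba
glw
usuxo
fjjw

Derivation:
Hunk 1: at line 4 remove [kanok] add [mguaf] -> 9 lines: lnyg tpiut rvx fml qrwrk mguaf wmsg usuxo fjjw
Hunk 2: at line 3 remove [qrwrk,mguaf,wmsg] add [yuaba,glw] -> 8 lines: lnyg tpiut rvx fml yuaba glw usuxo fjjw
Hunk 3: at line 2 remove [fml] add [eycpl,jupiv] -> 9 lines: lnyg tpiut rvx eycpl jupiv yuaba glw usuxo fjjw
Hunk 4: at line 1 remove [rvx,eycpl,jupiv] add [hlfc,bafdp,frm] -> 9 lines: lnyg tpiut hlfc bafdp frm yuaba glw usuxo fjjw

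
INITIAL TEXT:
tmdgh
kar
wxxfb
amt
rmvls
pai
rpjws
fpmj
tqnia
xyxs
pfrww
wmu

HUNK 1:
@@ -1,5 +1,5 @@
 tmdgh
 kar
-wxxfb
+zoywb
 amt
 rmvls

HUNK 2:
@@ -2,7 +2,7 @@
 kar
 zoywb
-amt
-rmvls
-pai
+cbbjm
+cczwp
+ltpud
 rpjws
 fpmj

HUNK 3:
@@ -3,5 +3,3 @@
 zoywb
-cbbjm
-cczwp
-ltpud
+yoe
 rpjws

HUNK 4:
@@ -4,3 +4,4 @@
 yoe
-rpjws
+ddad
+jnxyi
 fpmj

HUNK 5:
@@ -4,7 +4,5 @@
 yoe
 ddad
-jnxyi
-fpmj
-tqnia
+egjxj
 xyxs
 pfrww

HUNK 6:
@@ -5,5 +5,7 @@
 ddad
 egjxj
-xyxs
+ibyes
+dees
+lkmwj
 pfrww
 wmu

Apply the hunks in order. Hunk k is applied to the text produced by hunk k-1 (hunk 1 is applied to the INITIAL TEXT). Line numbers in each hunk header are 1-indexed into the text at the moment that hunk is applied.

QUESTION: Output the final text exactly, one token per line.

Answer: tmdgh
kar
zoywb
yoe
ddad
egjxj
ibyes
dees
lkmwj
pfrww
wmu

Derivation:
Hunk 1: at line 1 remove [wxxfb] add [zoywb] -> 12 lines: tmdgh kar zoywb amt rmvls pai rpjws fpmj tqnia xyxs pfrww wmu
Hunk 2: at line 2 remove [amt,rmvls,pai] add [cbbjm,cczwp,ltpud] -> 12 lines: tmdgh kar zoywb cbbjm cczwp ltpud rpjws fpmj tqnia xyxs pfrww wmu
Hunk 3: at line 3 remove [cbbjm,cczwp,ltpud] add [yoe] -> 10 lines: tmdgh kar zoywb yoe rpjws fpmj tqnia xyxs pfrww wmu
Hunk 4: at line 4 remove [rpjws] add [ddad,jnxyi] -> 11 lines: tmdgh kar zoywb yoe ddad jnxyi fpmj tqnia xyxs pfrww wmu
Hunk 5: at line 4 remove [jnxyi,fpmj,tqnia] add [egjxj] -> 9 lines: tmdgh kar zoywb yoe ddad egjxj xyxs pfrww wmu
Hunk 6: at line 5 remove [xyxs] add [ibyes,dees,lkmwj] -> 11 lines: tmdgh kar zoywb yoe ddad egjxj ibyes dees lkmwj pfrww wmu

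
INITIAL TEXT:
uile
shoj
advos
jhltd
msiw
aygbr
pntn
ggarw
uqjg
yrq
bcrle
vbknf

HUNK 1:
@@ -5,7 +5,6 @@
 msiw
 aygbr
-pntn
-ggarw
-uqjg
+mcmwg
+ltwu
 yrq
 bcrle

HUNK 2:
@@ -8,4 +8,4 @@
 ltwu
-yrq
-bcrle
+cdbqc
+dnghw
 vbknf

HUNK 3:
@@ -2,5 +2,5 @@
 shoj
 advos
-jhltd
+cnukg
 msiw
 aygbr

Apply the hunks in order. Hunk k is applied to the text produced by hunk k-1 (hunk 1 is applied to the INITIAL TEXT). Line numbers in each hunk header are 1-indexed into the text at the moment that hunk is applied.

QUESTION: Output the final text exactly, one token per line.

Answer: uile
shoj
advos
cnukg
msiw
aygbr
mcmwg
ltwu
cdbqc
dnghw
vbknf

Derivation:
Hunk 1: at line 5 remove [pntn,ggarw,uqjg] add [mcmwg,ltwu] -> 11 lines: uile shoj advos jhltd msiw aygbr mcmwg ltwu yrq bcrle vbknf
Hunk 2: at line 8 remove [yrq,bcrle] add [cdbqc,dnghw] -> 11 lines: uile shoj advos jhltd msiw aygbr mcmwg ltwu cdbqc dnghw vbknf
Hunk 3: at line 2 remove [jhltd] add [cnukg] -> 11 lines: uile shoj advos cnukg msiw aygbr mcmwg ltwu cdbqc dnghw vbknf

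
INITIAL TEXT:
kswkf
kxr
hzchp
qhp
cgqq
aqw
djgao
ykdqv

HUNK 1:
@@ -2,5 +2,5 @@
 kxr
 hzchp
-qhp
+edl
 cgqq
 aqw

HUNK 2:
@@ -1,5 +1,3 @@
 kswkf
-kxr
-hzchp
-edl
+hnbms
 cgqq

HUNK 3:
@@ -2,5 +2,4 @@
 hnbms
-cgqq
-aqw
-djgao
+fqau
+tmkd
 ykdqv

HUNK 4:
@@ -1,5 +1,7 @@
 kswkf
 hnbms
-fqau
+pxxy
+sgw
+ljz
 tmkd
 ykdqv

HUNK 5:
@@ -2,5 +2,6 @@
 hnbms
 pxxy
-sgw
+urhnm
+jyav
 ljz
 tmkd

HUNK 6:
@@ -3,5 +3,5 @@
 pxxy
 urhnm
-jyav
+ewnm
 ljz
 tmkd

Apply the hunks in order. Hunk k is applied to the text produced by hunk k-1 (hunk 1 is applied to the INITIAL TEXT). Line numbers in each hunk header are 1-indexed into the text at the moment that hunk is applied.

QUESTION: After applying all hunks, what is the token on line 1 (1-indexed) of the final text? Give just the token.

Hunk 1: at line 2 remove [qhp] add [edl] -> 8 lines: kswkf kxr hzchp edl cgqq aqw djgao ykdqv
Hunk 2: at line 1 remove [kxr,hzchp,edl] add [hnbms] -> 6 lines: kswkf hnbms cgqq aqw djgao ykdqv
Hunk 3: at line 2 remove [cgqq,aqw,djgao] add [fqau,tmkd] -> 5 lines: kswkf hnbms fqau tmkd ykdqv
Hunk 4: at line 1 remove [fqau] add [pxxy,sgw,ljz] -> 7 lines: kswkf hnbms pxxy sgw ljz tmkd ykdqv
Hunk 5: at line 2 remove [sgw] add [urhnm,jyav] -> 8 lines: kswkf hnbms pxxy urhnm jyav ljz tmkd ykdqv
Hunk 6: at line 3 remove [jyav] add [ewnm] -> 8 lines: kswkf hnbms pxxy urhnm ewnm ljz tmkd ykdqv
Final line 1: kswkf

Answer: kswkf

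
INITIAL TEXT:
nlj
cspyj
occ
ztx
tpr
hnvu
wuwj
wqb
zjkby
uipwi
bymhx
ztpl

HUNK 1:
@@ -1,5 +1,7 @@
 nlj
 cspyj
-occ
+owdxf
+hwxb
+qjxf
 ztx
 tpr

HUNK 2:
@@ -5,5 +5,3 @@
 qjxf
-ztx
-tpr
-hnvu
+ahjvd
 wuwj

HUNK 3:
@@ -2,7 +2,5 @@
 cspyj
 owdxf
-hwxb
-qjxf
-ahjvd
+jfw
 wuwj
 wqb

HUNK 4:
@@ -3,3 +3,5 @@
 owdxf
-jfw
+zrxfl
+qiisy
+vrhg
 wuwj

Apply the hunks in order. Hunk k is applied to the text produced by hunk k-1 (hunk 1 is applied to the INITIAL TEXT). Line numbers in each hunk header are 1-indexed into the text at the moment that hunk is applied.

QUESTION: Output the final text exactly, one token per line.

Hunk 1: at line 1 remove [occ] add [owdxf,hwxb,qjxf] -> 14 lines: nlj cspyj owdxf hwxb qjxf ztx tpr hnvu wuwj wqb zjkby uipwi bymhx ztpl
Hunk 2: at line 5 remove [ztx,tpr,hnvu] add [ahjvd] -> 12 lines: nlj cspyj owdxf hwxb qjxf ahjvd wuwj wqb zjkby uipwi bymhx ztpl
Hunk 3: at line 2 remove [hwxb,qjxf,ahjvd] add [jfw] -> 10 lines: nlj cspyj owdxf jfw wuwj wqb zjkby uipwi bymhx ztpl
Hunk 4: at line 3 remove [jfw] add [zrxfl,qiisy,vrhg] -> 12 lines: nlj cspyj owdxf zrxfl qiisy vrhg wuwj wqb zjkby uipwi bymhx ztpl

Answer: nlj
cspyj
owdxf
zrxfl
qiisy
vrhg
wuwj
wqb
zjkby
uipwi
bymhx
ztpl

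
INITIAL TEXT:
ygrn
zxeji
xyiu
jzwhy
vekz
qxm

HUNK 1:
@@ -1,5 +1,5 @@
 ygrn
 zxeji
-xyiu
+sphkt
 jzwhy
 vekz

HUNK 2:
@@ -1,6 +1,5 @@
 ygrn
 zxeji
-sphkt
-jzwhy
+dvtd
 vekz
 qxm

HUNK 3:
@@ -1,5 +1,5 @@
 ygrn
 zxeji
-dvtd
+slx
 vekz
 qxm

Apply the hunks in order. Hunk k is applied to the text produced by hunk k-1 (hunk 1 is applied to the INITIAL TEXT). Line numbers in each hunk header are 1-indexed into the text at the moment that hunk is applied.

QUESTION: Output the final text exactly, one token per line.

Answer: ygrn
zxeji
slx
vekz
qxm

Derivation:
Hunk 1: at line 1 remove [xyiu] add [sphkt] -> 6 lines: ygrn zxeji sphkt jzwhy vekz qxm
Hunk 2: at line 1 remove [sphkt,jzwhy] add [dvtd] -> 5 lines: ygrn zxeji dvtd vekz qxm
Hunk 3: at line 1 remove [dvtd] add [slx] -> 5 lines: ygrn zxeji slx vekz qxm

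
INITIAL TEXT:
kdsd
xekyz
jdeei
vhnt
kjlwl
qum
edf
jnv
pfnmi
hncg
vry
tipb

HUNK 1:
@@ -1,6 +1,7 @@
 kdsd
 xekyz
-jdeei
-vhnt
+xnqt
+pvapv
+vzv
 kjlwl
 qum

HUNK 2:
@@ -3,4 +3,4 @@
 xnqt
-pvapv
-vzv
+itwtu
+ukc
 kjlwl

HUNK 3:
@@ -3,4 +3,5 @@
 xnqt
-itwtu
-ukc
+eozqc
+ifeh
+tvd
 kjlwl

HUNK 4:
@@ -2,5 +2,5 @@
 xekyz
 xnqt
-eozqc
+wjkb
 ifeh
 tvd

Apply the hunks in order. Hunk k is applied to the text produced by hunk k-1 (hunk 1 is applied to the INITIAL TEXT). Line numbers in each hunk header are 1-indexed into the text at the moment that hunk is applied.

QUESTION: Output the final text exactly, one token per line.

Answer: kdsd
xekyz
xnqt
wjkb
ifeh
tvd
kjlwl
qum
edf
jnv
pfnmi
hncg
vry
tipb

Derivation:
Hunk 1: at line 1 remove [jdeei,vhnt] add [xnqt,pvapv,vzv] -> 13 lines: kdsd xekyz xnqt pvapv vzv kjlwl qum edf jnv pfnmi hncg vry tipb
Hunk 2: at line 3 remove [pvapv,vzv] add [itwtu,ukc] -> 13 lines: kdsd xekyz xnqt itwtu ukc kjlwl qum edf jnv pfnmi hncg vry tipb
Hunk 3: at line 3 remove [itwtu,ukc] add [eozqc,ifeh,tvd] -> 14 lines: kdsd xekyz xnqt eozqc ifeh tvd kjlwl qum edf jnv pfnmi hncg vry tipb
Hunk 4: at line 2 remove [eozqc] add [wjkb] -> 14 lines: kdsd xekyz xnqt wjkb ifeh tvd kjlwl qum edf jnv pfnmi hncg vry tipb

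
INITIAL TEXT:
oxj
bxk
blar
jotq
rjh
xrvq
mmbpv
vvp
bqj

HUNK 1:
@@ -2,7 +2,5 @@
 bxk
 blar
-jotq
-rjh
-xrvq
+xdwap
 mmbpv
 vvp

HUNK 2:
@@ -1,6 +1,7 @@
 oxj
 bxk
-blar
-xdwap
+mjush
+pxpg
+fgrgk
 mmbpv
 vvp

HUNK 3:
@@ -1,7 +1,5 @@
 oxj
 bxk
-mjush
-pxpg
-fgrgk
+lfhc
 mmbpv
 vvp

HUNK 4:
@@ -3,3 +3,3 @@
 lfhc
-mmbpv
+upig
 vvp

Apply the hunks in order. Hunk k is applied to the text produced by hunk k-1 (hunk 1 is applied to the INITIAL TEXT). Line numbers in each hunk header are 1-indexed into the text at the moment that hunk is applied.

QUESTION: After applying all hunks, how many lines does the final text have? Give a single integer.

Answer: 6

Derivation:
Hunk 1: at line 2 remove [jotq,rjh,xrvq] add [xdwap] -> 7 lines: oxj bxk blar xdwap mmbpv vvp bqj
Hunk 2: at line 1 remove [blar,xdwap] add [mjush,pxpg,fgrgk] -> 8 lines: oxj bxk mjush pxpg fgrgk mmbpv vvp bqj
Hunk 3: at line 1 remove [mjush,pxpg,fgrgk] add [lfhc] -> 6 lines: oxj bxk lfhc mmbpv vvp bqj
Hunk 4: at line 3 remove [mmbpv] add [upig] -> 6 lines: oxj bxk lfhc upig vvp bqj
Final line count: 6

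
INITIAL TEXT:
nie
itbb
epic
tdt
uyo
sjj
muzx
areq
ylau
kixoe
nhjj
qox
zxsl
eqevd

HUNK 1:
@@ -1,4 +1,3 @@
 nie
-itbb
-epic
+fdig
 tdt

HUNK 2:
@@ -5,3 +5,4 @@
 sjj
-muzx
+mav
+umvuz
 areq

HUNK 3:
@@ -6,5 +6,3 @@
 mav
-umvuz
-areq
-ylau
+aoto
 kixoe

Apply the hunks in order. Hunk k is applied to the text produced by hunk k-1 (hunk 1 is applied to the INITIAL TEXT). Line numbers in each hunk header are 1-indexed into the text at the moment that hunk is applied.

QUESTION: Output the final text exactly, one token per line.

Hunk 1: at line 1 remove [itbb,epic] add [fdig] -> 13 lines: nie fdig tdt uyo sjj muzx areq ylau kixoe nhjj qox zxsl eqevd
Hunk 2: at line 5 remove [muzx] add [mav,umvuz] -> 14 lines: nie fdig tdt uyo sjj mav umvuz areq ylau kixoe nhjj qox zxsl eqevd
Hunk 3: at line 6 remove [umvuz,areq,ylau] add [aoto] -> 12 lines: nie fdig tdt uyo sjj mav aoto kixoe nhjj qox zxsl eqevd

Answer: nie
fdig
tdt
uyo
sjj
mav
aoto
kixoe
nhjj
qox
zxsl
eqevd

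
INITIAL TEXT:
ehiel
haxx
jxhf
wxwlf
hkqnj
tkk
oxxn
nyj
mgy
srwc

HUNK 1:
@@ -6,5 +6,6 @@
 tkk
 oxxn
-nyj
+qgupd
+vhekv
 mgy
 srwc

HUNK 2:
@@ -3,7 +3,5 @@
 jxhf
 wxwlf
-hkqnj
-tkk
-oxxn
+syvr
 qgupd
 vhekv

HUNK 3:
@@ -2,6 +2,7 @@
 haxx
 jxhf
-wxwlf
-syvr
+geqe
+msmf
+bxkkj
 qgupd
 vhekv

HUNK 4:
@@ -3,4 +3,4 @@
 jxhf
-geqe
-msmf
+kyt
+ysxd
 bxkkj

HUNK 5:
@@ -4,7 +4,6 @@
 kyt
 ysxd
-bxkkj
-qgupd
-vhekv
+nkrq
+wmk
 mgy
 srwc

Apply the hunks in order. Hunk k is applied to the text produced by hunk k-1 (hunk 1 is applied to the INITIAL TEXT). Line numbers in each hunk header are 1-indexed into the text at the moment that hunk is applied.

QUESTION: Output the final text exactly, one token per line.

Answer: ehiel
haxx
jxhf
kyt
ysxd
nkrq
wmk
mgy
srwc

Derivation:
Hunk 1: at line 6 remove [nyj] add [qgupd,vhekv] -> 11 lines: ehiel haxx jxhf wxwlf hkqnj tkk oxxn qgupd vhekv mgy srwc
Hunk 2: at line 3 remove [hkqnj,tkk,oxxn] add [syvr] -> 9 lines: ehiel haxx jxhf wxwlf syvr qgupd vhekv mgy srwc
Hunk 3: at line 2 remove [wxwlf,syvr] add [geqe,msmf,bxkkj] -> 10 lines: ehiel haxx jxhf geqe msmf bxkkj qgupd vhekv mgy srwc
Hunk 4: at line 3 remove [geqe,msmf] add [kyt,ysxd] -> 10 lines: ehiel haxx jxhf kyt ysxd bxkkj qgupd vhekv mgy srwc
Hunk 5: at line 4 remove [bxkkj,qgupd,vhekv] add [nkrq,wmk] -> 9 lines: ehiel haxx jxhf kyt ysxd nkrq wmk mgy srwc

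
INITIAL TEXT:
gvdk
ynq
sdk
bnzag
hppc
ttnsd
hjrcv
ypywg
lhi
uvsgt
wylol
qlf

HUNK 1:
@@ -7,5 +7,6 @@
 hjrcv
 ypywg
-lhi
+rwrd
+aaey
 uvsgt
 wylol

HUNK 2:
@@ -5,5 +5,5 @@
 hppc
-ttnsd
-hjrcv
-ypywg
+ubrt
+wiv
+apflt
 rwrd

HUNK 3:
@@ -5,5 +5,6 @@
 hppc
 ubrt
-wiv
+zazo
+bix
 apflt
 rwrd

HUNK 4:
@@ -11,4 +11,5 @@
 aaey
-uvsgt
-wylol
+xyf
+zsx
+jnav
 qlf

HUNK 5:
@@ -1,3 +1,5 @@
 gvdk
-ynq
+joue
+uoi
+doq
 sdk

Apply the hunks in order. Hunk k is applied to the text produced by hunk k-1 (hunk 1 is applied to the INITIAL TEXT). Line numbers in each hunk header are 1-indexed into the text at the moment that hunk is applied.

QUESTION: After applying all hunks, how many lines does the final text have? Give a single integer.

Hunk 1: at line 7 remove [lhi] add [rwrd,aaey] -> 13 lines: gvdk ynq sdk bnzag hppc ttnsd hjrcv ypywg rwrd aaey uvsgt wylol qlf
Hunk 2: at line 5 remove [ttnsd,hjrcv,ypywg] add [ubrt,wiv,apflt] -> 13 lines: gvdk ynq sdk bnzag hppc ubrt wiv apflt rwrd aaey uvsgt wylol qlf
Hunk 3: at line 5 remove [wiv] add [zazo,bix] -> 14 lines: gvdk ynq sdk bnzag hppc ubrt zazo bix apflt rwrd aaey uvsgt wylol qlf
Hunk 4: at line 11 remove [uvsgt,wylol] add [xyf,zsx,jnav] -> 15 lines: gvdk ynq sdk bnzag hppc ubrt zazo bix apflt rwrd aaey xyf zsx jnav qlf
Hunk 5: at line 1 remove [ynq] add [joue,uoi,doq] -> 17 lines: gvdk joue uoi doq sdk bnzag hppc ubrt zazo bix apflt rwrd aaey xyf zsx jnav qlf
Final line count: 17

Answer: 17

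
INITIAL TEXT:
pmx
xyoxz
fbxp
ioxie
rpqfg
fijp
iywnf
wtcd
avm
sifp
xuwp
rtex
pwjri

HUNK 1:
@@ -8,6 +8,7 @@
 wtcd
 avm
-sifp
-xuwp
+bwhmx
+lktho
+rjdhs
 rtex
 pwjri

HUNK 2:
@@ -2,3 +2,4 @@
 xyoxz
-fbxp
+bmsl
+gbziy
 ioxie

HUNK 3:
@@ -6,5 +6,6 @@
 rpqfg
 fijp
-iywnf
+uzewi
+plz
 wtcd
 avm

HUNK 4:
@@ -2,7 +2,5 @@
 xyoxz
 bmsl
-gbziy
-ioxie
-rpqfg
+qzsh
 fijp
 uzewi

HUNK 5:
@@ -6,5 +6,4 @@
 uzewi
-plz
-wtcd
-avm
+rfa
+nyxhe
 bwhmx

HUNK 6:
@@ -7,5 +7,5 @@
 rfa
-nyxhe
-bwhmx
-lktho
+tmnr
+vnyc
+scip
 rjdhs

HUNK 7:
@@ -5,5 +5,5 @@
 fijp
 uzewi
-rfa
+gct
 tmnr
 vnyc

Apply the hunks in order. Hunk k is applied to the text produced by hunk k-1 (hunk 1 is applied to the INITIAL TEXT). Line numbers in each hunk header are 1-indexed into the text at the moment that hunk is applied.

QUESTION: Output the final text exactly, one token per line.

Answer: pmx
xyoxz
bmsl
qzsh
fijp
uzewi
gct
tmnr
vnyc
scip
rjdhs
rtex
pwjri

Derivation:
Hunk 1: at line 8 remove [sifp,xuwp] add [bwhmx,lktho,rjdhs] -> 14 lines: pmx xyoxz fbxp ioxie rpqfg fijp iywnf wtcd avm bwhmx lktho rjdhs rtex pwjri
Hunk 2: at line 2 remove [fbxp] add [bmsl,gbziy] -> 15 lines: pmx xyoxz bmsl gbziy ioxie rpqfg fijp iywnf wtcd avm bwhmx lktho rjdhs rtex pwjri
Hunk 3: at line 6 remove [iywnf] add [uzewi,plz] -> 16 lines: pmx xyoxz bmsl gbziy ioxie rpqfg fijp uzewi plz wtcd avm bwhmx lktho rjdhs rtex pwjri
Hunk 4: at line 2 remove [gbziy,ioxie,rpqfg] add [qzsh] -> 14 lines: pmx xyoxz bmsl qzsh fijp uzewi plz wtcd avm bwhmx lktho rjdhs rtex pwjri
Hunk 5: at line 6 remove [plz,wtcd,avm] add [rfa,nyxhe] -> 13 lines: pmx xyoxz bmsl qzsh fijp uzewi rfa nyxhe bwhmx lktho rjdhs rtex pwjri
Hunk 6: at line 7 remove [nyxhe,bwhmx,lktho] add [tmnr,vnyc,scip] -> 13 lines: pmx xyoxz bmsl qzsh fijp uzewi rfa tmnr vnyc scip rjdhs rtex pwjri
Hunk 7: at line 5 remove [rfa] add [gct] -> 13 lines: pmx xyoxz bmsl qzsh fijp uzewi gct tmnr vnyc scip rjdhs rtex pwjri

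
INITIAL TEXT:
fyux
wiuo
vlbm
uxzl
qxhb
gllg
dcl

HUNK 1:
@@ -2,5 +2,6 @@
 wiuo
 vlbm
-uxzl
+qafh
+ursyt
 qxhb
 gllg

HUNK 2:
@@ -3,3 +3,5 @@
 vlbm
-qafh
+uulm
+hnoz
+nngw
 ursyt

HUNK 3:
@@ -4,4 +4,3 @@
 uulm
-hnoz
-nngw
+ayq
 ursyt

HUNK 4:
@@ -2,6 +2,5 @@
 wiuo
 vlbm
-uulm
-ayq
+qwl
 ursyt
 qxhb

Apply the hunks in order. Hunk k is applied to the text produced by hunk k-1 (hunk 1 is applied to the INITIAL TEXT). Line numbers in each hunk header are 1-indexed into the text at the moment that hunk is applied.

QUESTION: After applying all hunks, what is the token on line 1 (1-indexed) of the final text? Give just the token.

Answer: fyux

Derivation:
Hunk 1: at line 2 remove [uxzl] add [qafh,ursyt] -> 8 lines: fyux wiuo vlbm qafh ursyt qxhb gllg dcl
Hunk 2: at line 3 remove [qafh] add [uulm,hnoz,nngw] -> 10 lines: fyux wiuo vlbm uulm hnoz nngw ursyt qxhb gllg dcl
Hunk 3: at line 4 remove [hnoz,nngw] add [ayq] -> 9 lines: fyux wiuo vlbm uulm ayq ursyt qxhb gllg dcl
Hunk 4: at line 2 remove [uulm,ayq] add [qwl] -> 8 lines: fyux wiuo vlbm qwl ursyt qxhb gllg dcl
Final line 1: fyux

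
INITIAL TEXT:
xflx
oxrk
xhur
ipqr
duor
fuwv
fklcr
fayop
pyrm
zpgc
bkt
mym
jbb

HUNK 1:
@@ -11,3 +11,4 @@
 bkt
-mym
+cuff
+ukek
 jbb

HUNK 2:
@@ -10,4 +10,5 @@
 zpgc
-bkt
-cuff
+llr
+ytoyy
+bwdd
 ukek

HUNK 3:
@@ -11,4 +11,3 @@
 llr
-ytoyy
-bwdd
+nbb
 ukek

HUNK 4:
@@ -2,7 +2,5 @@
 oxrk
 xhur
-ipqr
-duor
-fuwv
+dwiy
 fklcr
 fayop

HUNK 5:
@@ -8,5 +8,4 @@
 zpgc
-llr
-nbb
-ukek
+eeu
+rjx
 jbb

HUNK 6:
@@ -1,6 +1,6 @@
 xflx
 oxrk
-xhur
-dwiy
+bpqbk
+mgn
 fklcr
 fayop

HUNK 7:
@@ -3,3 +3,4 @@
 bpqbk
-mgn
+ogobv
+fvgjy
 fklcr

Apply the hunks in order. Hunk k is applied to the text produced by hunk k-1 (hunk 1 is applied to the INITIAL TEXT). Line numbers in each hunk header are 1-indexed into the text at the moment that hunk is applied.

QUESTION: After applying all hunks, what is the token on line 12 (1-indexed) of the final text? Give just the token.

Hunk 1: at line 11 remove [mym] add [cuff,ukek] -> 14 lines: xflx oxrk xhur ipqr duor fuwv fklcr fayop pyrm zpgc bkt cuff ukek jbb
Hunk 2: at line 10 remove [bkt,cuff] add [llr,ytoyy,bwdd] -> 15 lines: xflx oxrk xhur ipqr duor fuwv fklcr fayop pyrm zpgc llr ytoyy bwdd ukek jbb
Hunk 3: at line 11 remove [ytoyy,bwdd] add [nbb] -> 14 lines: xflx oxrk xhur ipqr duor fuwv fklcr fayop pyrm zpgc llr nbb ukek jbb
Hunk 4: at line 2 remove [ipqr,duor,fuwv] add [dwiy] -> 12 lines: xflx oxrk xhur dwiy fklcr fayop pyrm zpgc llr nbb ukek jbb
Hunk 5: at line 8 remove [llr,nbb,ukek] add [eeu,rjx] -> 11 lines: xflx oxrk xhur dwiy fklcr fayop pyrm zpgc eeu rjx jbb
Hunk 6: at line 1 remove [xhur,dwiy] add [bpqbk,mgn] -> 11 lines: xflx oxrk bpqbk mgn fklcr fayop pyrm zpgc eeu rjx jbb
Hunk 7: at line 3 remove [mgn] add [ogobv,fvgjy] -> 12 lines: xflx oxrk bpqbk ogobv fvgjy fklcr fayop pyrm zpgc eeu rjx jbb
Final line 12: jbb

Answer: jbb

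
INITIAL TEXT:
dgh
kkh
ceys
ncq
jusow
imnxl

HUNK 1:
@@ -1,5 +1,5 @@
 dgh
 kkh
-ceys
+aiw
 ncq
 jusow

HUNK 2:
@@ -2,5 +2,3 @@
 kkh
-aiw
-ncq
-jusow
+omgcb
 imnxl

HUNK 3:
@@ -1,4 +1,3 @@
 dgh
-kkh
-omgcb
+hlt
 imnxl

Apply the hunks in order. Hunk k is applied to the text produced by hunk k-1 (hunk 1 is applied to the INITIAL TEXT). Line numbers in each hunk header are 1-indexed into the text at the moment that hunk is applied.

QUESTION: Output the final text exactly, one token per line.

Hunk 1: at line 1 remove [ceys] add [aiw] -> 6 lines: dgh kkh aiw ncq jusow imnxl
Hunk 2: at line 2 remove [aiw,ncq,jusow] add [omgcb] -> 4 lines: dgh kkh omgcb imnxl
Hunk 3: at line 1 remove [kkh,omgcb] add [hlt] -> 3 lines: dgh hlt imnxl

Answer: dgh
hlt
imnxl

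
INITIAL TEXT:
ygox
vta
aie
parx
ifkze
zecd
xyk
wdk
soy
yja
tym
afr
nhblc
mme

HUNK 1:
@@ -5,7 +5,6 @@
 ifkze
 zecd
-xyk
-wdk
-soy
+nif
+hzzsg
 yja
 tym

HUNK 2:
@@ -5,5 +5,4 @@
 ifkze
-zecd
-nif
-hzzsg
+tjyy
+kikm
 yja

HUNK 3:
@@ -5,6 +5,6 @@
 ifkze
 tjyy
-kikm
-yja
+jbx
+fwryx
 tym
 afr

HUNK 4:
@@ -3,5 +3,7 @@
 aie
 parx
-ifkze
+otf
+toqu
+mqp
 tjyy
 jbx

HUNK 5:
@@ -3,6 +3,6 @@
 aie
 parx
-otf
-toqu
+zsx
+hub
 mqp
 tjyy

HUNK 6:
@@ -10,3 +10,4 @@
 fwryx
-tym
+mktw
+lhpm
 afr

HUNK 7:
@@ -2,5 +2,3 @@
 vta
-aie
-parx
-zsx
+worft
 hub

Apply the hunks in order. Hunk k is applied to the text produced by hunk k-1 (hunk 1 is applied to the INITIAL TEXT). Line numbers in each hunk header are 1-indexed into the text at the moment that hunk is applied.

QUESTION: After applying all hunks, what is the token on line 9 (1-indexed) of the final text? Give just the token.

Answer: mktw

Derivation:
Hunk 1: at line 5 remove [xyk,wdk,soy] add [nif,hzzsg] -> 13 lines: ygox vta aie parx ifkze zecd nif hzzsg yja tym afr nhblc mme
Hunk 2: at line 5 remove [zecd,nif,hzzsg] add [tjyy,kikm] -> 12 lines: ygox vta aie parx ifkze tjyy kikm yja tym afr nhblc mme
Hunk 3: at line 5 remove [kikm,yja] add [jbx,fwryx] -> 12 lines: ygox vta aie parx ifkze tjyy jbx fwryx tym afr nhblc mme
Hunk 4: at line 3 remove [ifkze] add [otf,toqu,mqp] -> 14 lines: ygox vta aie parx otf toqu mqp tjyy jbx fwryx tym afr nhblc mme
Hunk 5: at line 3 remove [otf,toqu] add [zsx,hub] -> 14 lines: ygox vta aie parx zsx hub mqp tjyy jbx fwryx tym afr nhblc mme
Hunk 6: at line 10 remove [tym] add [mktw,lhpm] -> 15 lines: ygox vta aie parx zsx hub mqp tjyy jbx fwryx mktw lhpm afr nhblc mme
Hunk 7: at line 2 remove [aie,parx,zsx] add [worft] -> 13 lines: ygox vta worft hub mqp tjyy jbx fwryx mktw lhpm afr nhblc mme
Final line 9: mktw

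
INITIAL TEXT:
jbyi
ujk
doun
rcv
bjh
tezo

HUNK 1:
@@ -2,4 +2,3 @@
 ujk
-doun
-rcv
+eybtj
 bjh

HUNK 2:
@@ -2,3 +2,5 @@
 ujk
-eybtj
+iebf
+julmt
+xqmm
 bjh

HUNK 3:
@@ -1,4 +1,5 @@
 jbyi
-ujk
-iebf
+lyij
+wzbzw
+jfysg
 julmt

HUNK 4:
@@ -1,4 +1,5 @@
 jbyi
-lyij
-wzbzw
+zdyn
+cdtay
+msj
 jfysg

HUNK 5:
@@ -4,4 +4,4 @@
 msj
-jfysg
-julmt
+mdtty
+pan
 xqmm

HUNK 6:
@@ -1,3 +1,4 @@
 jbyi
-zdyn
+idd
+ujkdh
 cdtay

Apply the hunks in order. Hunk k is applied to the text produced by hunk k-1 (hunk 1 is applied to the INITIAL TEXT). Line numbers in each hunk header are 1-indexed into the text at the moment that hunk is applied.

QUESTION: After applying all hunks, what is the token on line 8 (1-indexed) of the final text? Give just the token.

Answer: xqmm

Derivation:
Hunk 1: at line 2 remove [doun,rcv] add [eybtj] -> 5 lines: jbyi ujk eybtj bjh tezo
Hunk 2: at line 2 remove [eybtj] add [iebf,julmt,xqmm] -> 7 lines: jbyi ujk iebf julmt xqmm bjh tezo
Hunk 3: at line 1 remove [ujk,iebf] add [lyij,wzbzw,jfysg] -> 8 lines: jbyi lyij wzbzw jfysg julmt xqmm bjh tezo
Hunk 4: at line 1 remove [lyij,wzbzw] add [zdyn,cdtay,msj] -> 9 lines: jbyi zdyn cdtay msj jfysg julmt xqmm bjh tezo
Hunk 5: at line 4 remove [jfysg,julmt] add [mdtty,pan] -> 9 lines: jbyi zdyn cdtay msj mdtty pan xqmm bjh tezo
Hunk 6: at line 1 remove [zdyn] add [idd,ujkdh] -> 10 lines: jbyi idd ujkdh cdtay msj mdtty pan xqmm bjh tezo
Final line 8: xqmm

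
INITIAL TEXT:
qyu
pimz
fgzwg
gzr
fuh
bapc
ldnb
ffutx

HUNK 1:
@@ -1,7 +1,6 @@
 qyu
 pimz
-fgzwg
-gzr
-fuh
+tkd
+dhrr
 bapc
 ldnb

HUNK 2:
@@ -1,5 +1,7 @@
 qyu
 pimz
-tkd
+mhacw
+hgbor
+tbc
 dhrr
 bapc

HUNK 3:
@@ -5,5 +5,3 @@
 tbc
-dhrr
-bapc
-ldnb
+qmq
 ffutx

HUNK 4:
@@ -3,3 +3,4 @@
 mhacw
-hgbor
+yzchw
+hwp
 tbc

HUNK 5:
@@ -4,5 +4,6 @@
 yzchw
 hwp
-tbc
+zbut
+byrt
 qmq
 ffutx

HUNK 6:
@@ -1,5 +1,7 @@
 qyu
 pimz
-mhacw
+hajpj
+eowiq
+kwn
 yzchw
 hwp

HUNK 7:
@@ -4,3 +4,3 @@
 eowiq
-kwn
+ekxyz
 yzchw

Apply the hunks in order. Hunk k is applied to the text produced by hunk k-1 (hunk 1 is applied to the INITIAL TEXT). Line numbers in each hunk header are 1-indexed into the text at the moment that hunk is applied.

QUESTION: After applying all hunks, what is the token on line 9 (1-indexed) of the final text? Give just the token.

Hunk 1: at line 1 remove [fgzwg,gzr,fuh] add [tkd,dhrr] -> 7 lines: qyu pimz tkd dhrr bapc ldnb ffutx
Hunk 2: at line 1 remove [tkd] add [mhacw,hgbor,tbc] -> 9 lines: qyu pimz mhacw hgbor tbc dhrr bapc ldnb ffutx
Hunk 3: at line 5 remove [dhrr,bapc,ldnb] add [qmq] -> 7 lines: qyu pimz mhacw hgbor tbc qmq ffutx
Hunk 4: at line 3 remove [hgbor] add [yzchw,hwp] -> 8 lines: qyu pimz mhacw yzchw hwp tbc qmq ffutx
Hunk 5: at line 4 remove [tbc] add [zbut,byrt] -> 9 lines: qyu pimz mhacw yzchw hwp zbut byrt qmq ffutx
Hunk 6: at line 1 remove [mhacw] add [hajpj,eowiq,kwn] -> 11 lines: qyu pimz hajpj eowiq kwn yzchw hwp zbut byrt qmq ffutx
Hunk 7: at line 4 remove [kwn] add [ekxyz] -> 11 lines: qyu pimz hajpj eowiq ekxyz yzchw hwp zbut byrt qmq ffutx
Final line 9: byrt

Answer: byrt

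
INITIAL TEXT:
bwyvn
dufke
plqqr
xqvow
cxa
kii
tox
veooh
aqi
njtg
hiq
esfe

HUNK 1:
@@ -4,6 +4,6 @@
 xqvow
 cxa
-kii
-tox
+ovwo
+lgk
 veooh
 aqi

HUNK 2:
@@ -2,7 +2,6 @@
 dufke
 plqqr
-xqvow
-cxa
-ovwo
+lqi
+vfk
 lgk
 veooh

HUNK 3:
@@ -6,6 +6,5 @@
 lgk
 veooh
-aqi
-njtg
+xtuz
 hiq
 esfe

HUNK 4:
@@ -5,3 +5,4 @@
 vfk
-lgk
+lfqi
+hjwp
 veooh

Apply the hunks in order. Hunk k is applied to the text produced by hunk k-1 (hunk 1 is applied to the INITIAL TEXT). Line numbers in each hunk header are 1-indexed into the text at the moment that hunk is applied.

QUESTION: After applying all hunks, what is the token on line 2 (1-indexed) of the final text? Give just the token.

Answer: dufke

Derivation:
Hunk 1: at line 4 remove [kii,tox] add [ovwo,lgk] -> 12 lines: bwyvn dufke plqqr xqvow cxa ovwo lgk veooh aqi njtg hiq esfe
Hunk 2: at line 2 remove [xqvow,cxa,ovwo] add [lqi,vfk] -> 11 lines: bwyvn dufke plqqr lqi vfk lgk veooh aqi njtg hiq esfe
Hunk 3: at line 6 remove [aqi,njtg] add [xtuz] -> 10 lines: bwyvn dufke plqqr lqi vfk lgk veooh xtuz hiq esfe
Hunk 4: at line 5 remove [lgk] add [lfqi,hjwp] -> 11 lines: bwyvn dufke plqqr lqi vfk lfqi hjwp veooh xtuz hiq esfe
Final line 2: dufke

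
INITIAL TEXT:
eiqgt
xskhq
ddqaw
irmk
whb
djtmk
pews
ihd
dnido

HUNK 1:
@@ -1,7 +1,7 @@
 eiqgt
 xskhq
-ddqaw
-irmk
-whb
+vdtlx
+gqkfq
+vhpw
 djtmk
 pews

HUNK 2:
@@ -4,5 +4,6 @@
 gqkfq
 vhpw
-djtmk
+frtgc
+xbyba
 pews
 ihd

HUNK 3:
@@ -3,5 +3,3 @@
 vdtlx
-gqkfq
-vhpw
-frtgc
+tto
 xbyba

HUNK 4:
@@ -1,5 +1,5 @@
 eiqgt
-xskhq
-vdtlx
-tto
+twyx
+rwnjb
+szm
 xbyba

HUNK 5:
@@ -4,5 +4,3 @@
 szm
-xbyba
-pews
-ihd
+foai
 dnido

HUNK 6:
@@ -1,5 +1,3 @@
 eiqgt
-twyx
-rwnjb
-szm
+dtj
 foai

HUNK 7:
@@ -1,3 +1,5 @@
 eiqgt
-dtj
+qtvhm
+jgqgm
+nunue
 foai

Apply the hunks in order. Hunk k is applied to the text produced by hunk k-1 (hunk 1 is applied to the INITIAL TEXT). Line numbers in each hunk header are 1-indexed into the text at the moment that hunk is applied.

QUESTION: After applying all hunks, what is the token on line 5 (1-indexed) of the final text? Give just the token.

Hunk 1: at line 1 remove [ddqaw,irmk,whb] add [vdtlx,gqkfq,vhpw] -> 9 lines: eiqgt xskhq vdtlx gqkfq vhpw djtmk pews ihd dnido
Hunk 2: at line 4 remove [djtmk] add [frtgc,xbyba] -> 10 lines: eiqgt xskhq vdtlx gqkfq vhpw frtgc xbyba pews ihd dnido
Hunk 3: at line 3 remove [gqkfq,vhpw,frtgc] add [tto] -> 8 lines: eiqgt xskhq vdtlx tto xbyba pews ihd dnido
Hunk 4: at line 1 remove [xskhq,vdtlx,tto] add [twyx,rwnjb,szm] -> 8 lines: eiqgt twyx rwnjb szm xbyba pews ihd dnido
Hunk 5: at line 4 remove [xbyba,pews,ihd] add [foai] -> 6 lines: eiqgt twyx rwnjb szm foai dnido
Hunk 6: at line 1 remove [twyx,rwnjb,szm] add [dtj] -> 4 lines: eiqgt dtj foai dnido
Hunk 7: at line 1 remove [dtj] add [qtvhm,jgqgm,nunue] -> 6 lines: eiqgt qtvhm jgqgm nunue foai dnido
Final line 5: foai

Answer: foai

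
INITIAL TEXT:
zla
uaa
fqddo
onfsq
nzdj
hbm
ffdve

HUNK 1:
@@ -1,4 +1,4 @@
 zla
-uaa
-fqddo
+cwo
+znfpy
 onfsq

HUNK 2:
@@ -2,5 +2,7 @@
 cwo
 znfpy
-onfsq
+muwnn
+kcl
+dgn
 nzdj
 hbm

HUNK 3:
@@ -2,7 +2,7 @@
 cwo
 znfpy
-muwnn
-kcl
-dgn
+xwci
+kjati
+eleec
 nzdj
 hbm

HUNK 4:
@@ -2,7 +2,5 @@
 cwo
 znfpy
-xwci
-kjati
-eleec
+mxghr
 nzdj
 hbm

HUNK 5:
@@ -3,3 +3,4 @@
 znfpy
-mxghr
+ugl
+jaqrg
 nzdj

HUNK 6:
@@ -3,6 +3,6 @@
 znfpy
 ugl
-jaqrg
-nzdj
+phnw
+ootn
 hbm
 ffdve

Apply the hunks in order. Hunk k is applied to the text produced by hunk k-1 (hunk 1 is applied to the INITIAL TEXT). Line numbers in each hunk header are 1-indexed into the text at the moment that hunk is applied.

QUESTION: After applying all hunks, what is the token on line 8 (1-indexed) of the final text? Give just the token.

Hunk 1: at line 1 remove [uaa,fqddo] add [cwo,znfpy] -> 7 lines: zla cwo znfpy onfsq nzdj hbm ffdve
Hunk 2: at line 2 remove [onfsq] add [muwnn,kcl,dgn] -> 9 lines: zla cwo znfpy muwnn kcl dgn nzdj hbm ffdve
Hunk 3: at line 2 remove [muwnn,kcl,dgn] add [xwci,kjati,eleec] -> 9 lines: zla cwo znfpy xwci kjati eleec nzdj hbm ffdve
Hunk 4: at line 2 remove [xwci,kjati,eleec] add [mxghr] -> 7 lines: zla cwo znfpy mxghr nzdj hbm ffdve
Hunk 5: at line 3 remove [mxghr] add [ugl,jaqrg] -> 8 lines: zla cwo znfpy ugl jaqrg nzdj hbm ffdve
Hunk 6: at line 3 remove [jaqrg,nzdj] add [phnw,ootn] -> 8 lines: zla cwo znfpy ugl phnw ootn hbm ffdve
Final line 8: ffdve

Answer: ffdve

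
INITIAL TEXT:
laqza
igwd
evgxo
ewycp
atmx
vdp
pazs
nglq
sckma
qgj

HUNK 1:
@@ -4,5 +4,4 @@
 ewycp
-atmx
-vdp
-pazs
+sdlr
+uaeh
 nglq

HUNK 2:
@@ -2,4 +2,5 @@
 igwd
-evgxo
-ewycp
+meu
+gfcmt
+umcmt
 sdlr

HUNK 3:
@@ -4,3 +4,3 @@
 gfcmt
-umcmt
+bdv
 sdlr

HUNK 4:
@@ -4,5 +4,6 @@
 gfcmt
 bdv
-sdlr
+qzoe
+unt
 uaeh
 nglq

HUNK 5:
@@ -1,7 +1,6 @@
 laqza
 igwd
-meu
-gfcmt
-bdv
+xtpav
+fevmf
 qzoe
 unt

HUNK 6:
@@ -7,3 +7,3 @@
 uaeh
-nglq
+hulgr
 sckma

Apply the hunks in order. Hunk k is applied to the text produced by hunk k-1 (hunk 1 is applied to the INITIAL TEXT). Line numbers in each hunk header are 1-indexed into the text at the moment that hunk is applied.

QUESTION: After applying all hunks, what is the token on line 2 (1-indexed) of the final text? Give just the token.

Hunk 1: at line 4 remove [atmx,vdp,pazs] add [sdlr,uaeh] -> 9 lines: laqza igwd evgxo ewycp sdlr uaeh nglq sckma qgj
Hunk 2: at line 2 remove [evgxo,ewycp] add [meu,gfcmt,umcmt] -> 10 lines: laqza igwd meu gfcmt umcmt sdlr uaeh nglq sckma qgj
Hunk 3: at line 4 remove [umcmt] add [bdv] -> 10 lines: laqza igwd meu gfcmt bdv sdlr uaeh nglq sckma qgj
Hunk 4: at line 4 remove [sdlr] add [qzoe,unt] -> 11 lines: laqza igwd meu gfcmt bdv qzoe unt uaeh nglq sckma qgj
Hunk 5: at line 1 remove [meu,gfcmt,bdv] add [xtpav,fevmf] -> 10 lines: laqza igwd xtpav fevmf qzoe unt uaeh nglq sckma qgj
Hunk 6: at line 7 remove [nglq] add [hulgr] -> 10 lines: laqza igwd xtpav fevmf qzoe unt uaeh hulgr sckma qgj
Final line 2: igwd

Answer: igwd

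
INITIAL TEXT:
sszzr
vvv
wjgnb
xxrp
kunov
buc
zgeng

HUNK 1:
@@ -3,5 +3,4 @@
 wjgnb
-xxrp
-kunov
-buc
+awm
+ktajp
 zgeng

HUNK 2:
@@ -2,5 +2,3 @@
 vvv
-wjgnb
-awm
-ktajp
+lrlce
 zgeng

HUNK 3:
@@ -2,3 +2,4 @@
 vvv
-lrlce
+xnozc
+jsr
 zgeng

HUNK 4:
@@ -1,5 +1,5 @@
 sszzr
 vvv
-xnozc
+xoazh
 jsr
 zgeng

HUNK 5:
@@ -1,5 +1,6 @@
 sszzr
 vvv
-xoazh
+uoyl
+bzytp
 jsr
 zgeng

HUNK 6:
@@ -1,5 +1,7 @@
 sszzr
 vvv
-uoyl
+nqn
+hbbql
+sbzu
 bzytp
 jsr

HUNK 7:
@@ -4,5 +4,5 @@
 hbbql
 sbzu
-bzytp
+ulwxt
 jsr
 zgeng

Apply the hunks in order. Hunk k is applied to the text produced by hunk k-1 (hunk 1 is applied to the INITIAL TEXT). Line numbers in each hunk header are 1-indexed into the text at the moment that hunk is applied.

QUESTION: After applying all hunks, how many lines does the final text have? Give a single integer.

Answer: 8

Derivation:
Hunk 1: at line 3 remove [xxrp,kunov,buc] add [awm,ktajp] -> 6 lines: sszzr vvv wjgnb awm ktajp zgeng
Hunk 2: at line 2 remove [wjgnb,awm,ktajp] add [lrlce] -> 4 lines: sszzr vvv lrlce zgeng
Hunk 3: at line 2 remove [lrlce] add [xnozc,jsr] -> 5 lines: sszzr vvv xnozc jsr zgeng
Hunk 4: at line 1 remove [xnozc] add [xoazh] -> 5 lines: sszzr vvv xoazh jsr zgeng
Hunk 5: at line 1 remove [xoazh] add [uoyl,bzytp] -> 6 lines: sszzr vvv uoyl bzytp jsr zgeng
Hunk 6: at line 1 remove [uoyl] add [nqn,hbbql,sbzu] -> 8 lines: sszzr vvv nqn hbbql sbzu bzytp jsr zgeng
Hunk 7: at line 4 remove [bzytp] add [ulwxt] -> 8 lines: sszzr vvv nqn hbbql sbzu ulwxt jsr zgeng
Final line count: 8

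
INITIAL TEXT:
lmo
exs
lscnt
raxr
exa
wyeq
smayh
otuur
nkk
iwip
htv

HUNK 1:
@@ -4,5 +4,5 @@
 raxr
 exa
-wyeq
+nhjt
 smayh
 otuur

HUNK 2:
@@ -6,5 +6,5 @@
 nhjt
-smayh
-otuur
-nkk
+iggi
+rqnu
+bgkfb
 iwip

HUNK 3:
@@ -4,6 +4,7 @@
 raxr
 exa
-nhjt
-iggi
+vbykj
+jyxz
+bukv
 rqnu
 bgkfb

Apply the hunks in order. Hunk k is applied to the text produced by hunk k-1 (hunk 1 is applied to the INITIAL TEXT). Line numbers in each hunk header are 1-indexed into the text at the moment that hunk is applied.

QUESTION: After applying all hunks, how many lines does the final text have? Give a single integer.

Hunk 1: at line 4 remove [wyeq] add [nhjt] -> 11 lines: lmo exs lscnt raxr exa nhjt smayh otuur nkk iwip htv
Hunk 2: at line 6 remove [smayh,otuur,nkk] add [iggi,rqnu,bgkfb] -> 11 lines: lmo exs lscnt raxr exa nhjt iggi rqnu bgkfb iwip htv
Hunk 3: at line 4 remove [nhjt,iggi] add [vbykj,jyxz,bukv] -> 12 lines: lmo exs lscnt raxr exa vbykj jyxz bukv rqnu bgkfb iwip htv
Final line count: 12

Answer: 12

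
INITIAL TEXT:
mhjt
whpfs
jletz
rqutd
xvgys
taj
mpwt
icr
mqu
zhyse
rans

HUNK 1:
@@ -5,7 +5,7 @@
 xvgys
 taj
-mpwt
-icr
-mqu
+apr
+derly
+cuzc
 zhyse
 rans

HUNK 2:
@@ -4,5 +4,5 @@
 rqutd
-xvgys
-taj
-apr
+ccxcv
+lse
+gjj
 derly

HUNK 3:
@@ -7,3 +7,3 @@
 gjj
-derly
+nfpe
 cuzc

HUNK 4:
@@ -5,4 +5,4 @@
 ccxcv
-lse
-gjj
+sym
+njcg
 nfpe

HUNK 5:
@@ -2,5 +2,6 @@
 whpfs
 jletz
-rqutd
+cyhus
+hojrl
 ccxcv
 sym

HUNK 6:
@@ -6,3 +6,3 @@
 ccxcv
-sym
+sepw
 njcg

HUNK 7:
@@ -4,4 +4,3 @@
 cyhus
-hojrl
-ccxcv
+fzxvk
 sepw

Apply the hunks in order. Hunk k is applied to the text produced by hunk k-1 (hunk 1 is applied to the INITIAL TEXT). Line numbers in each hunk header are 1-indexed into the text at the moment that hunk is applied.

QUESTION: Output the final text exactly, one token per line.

Hunk 1: at line 5 remove [mpwt,icr,mqu] add [apr,derly,cuzc] -> 11 lines: mhjt whpfs jletz rqutd xvgys taj apr derly cuzc zhyse rans
Hunk 2: at line 4 remove [xvgys,taj,apr] add [ccxcv,lse,gjj] -> 11 lines: mhjt whpfs jletz rqutd ccxcv lse gjj derly cuzc zhyse rans
Hunk 3: at line 7 remove [derly] add [nfpe] -> 11 lines: mhjt whpfs jletz rqutd ccxcv lse gjj nfpe cuzc zhyse rans
Hunk 4: at line 5 remove [lse,gjj] add [sym,njcg] -> 11 lines: mhjt whpfs jletz rqutd ccxcv sym njcg nfpe cuzc zhyse rans
Hunk 5: at line 2 remove [rqutd] add [cyhus,hojrl] -> 12 lines: mhjt whpfs jletz cyhus hojrl ccxcv sym njcg nfpe cuzc zhyse rans
Hunk 6: at line 6 remove [sym] add [sepw] -> 12 lines: mhjt whpfs jletz cyhus hojrl ccxcv sepw njcg nfpe cuzc zhyse rans
Hunk 7: at line 4 remove [hojrl,ccxcv] add [fzxvk] -> 11 lines: mhjt whpfs jletz cyhus fzxvk sepw njcg nfpe cuzc zhyse rans

Answer: mhjt
whpfs
jletz
cyhus
fzxvk
sepw
njcg
nfpe
cuzc
zhyse
rans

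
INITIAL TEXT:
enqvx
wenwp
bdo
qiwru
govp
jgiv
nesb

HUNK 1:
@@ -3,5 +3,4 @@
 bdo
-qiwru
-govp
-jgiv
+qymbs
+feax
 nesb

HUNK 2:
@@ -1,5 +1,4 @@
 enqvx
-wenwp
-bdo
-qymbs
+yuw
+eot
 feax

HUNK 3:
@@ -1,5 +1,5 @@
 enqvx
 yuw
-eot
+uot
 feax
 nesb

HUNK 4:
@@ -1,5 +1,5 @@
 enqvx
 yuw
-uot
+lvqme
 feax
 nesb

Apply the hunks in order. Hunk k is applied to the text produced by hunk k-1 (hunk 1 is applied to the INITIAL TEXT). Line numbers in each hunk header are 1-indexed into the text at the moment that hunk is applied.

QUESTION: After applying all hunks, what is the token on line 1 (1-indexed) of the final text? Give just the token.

Hunk 1: at line 3 remove [qiwru,govp,jgiv] add [qymbs,feax] -> 6 lines: enqvx wenwp bdo qymbs feax nesb
Hunk 2: at line 1 remove [wenwp,bdo,qymbs] add [yuw,eot] -> 5 lines: enqvx yuw eot feax nesb
Hunk 3: at line 1 remove [eot] add [uot] -> 5 lines: enqvx yuw uot feax nesb
Hunk 4: at line 1 remove [uot] add [lvqme] -> 5 lines: enqvx yuw lvqme feax nesb
Final line 1: enqvx

Answer: enqvx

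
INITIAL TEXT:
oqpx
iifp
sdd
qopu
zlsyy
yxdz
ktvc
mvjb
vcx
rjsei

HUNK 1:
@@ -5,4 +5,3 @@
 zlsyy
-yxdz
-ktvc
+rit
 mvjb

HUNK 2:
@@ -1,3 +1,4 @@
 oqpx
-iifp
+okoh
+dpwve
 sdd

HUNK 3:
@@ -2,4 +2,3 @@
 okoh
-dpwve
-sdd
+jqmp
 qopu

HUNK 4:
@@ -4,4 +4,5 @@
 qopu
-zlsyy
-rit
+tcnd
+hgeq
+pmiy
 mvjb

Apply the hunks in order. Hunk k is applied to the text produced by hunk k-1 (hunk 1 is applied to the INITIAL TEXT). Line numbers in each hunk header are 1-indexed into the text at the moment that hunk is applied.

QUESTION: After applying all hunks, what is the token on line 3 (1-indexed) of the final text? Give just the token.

Hunk 1: at line 5 remove [yxdz,ktvc] add [rit] -> 9 lines: oqpx iifp sdd qopu zlsyy rit mvjb vcx rjsei
Hunk 2: at line 1 remove [iifp] add [okoh,dpwve] -> 10 lines: oqpx okoh dpwve sdd qopu zlsyy rit mvjb vcx rjsei
Hunk 3: at line 2 remove [dpwve,sdd] add [jqmp] -> 9 lines: oqpx okoh jqmp qopu zlsyy rit mvjb vcx rjsei
Hunk 4: at line 4 remove [zlsyy,rit] add [tcnd,hgeq,pmiy] -> 10 lines: oqpx okoh jqmp qopu tcnd hgeq pmiy mvjb vcx rjsei
Final line 3: jqmp

Answer: jqmp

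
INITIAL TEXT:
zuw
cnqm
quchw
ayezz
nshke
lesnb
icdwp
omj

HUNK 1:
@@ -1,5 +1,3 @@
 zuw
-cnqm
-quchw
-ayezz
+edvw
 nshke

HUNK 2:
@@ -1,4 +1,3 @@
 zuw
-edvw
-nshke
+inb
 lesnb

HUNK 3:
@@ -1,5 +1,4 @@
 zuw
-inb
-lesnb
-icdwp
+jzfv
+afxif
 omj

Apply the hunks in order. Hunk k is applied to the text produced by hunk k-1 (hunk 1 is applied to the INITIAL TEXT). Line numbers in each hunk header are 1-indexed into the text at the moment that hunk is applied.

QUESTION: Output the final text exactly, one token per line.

Answer: zuw
jzfv
afxif
omj

Derivation:
Hunk 1: at line 1 remove [cnqm,quchw,ayezz] add [edvw] -> 6 lines: zuw edvw nshke lesnb icdwp omj
Hunk 2: at line 1 remove [edvw,nshke] add [inb] -> 5 lines: zuw inb lesnb icdwp omj
Hunk 3: at line 1 remove [inb,lesnb,icdwp] add [jzfv,afxif] -> 4 lines: zuw jzfv afxif omj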